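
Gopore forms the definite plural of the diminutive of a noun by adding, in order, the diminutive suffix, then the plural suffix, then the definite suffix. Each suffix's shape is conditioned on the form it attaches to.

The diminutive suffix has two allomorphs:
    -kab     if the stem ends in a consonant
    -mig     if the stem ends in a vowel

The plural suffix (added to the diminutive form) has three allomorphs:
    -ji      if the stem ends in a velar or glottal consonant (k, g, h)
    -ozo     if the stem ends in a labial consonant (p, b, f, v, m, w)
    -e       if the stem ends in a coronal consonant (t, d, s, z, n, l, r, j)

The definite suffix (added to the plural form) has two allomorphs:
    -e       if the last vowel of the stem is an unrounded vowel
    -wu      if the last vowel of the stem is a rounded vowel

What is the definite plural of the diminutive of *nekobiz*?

nekobizkabozowu

Since the final sound of *nekobiz* is /z/ (a consonant), it takes -kab, giving *nekobizkab*.
The final consonant of the diminutive form *nekobizkab* is /b/, which is labial, so the plural suffix is -ozo, giving *nekobizkabozo*.
The last vowel of the plural form *nekobizkabozo* is /o/, which is a rounded vowel, so the definite suffix is -wu, giving *nekobizkabozowu*.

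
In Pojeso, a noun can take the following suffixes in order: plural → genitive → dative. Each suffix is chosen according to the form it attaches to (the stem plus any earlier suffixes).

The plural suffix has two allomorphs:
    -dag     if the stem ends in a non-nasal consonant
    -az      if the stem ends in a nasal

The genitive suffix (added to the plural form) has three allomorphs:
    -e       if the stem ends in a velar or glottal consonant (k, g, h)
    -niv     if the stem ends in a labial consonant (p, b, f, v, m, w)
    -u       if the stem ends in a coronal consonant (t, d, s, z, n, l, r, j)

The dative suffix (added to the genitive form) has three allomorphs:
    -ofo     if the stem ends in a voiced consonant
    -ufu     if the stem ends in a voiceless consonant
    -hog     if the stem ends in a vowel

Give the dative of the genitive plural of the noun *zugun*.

zugunazuhog

*zugun*: final consonant = /n/, a nasal → -az → *zugunaz*.
The final consonant of the plural form *zugunaz* is /z/, which is coronal, so the genitive suffix is -u, giving *zugunazu*.
The final sound of the genitive form *zugunazu* is /u/, which is a vowel, so the dative suffix is -hog, giving *zugunazuhog*.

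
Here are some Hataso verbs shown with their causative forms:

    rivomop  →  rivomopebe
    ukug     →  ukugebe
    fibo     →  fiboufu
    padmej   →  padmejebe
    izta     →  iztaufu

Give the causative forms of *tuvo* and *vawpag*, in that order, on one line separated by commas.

The pattern is consonant vs. vowel: -ebe when the stem ends in a consonant (*rivomop*, *ukug*, *padmej*); -ufu when the stem ends in a vowel (*fibo*, *izta*).
*tuvo*: final sound = /o/, a vowel → -ufu → *tuvoufu*.
*vawpag* — final sound /g/ (a consonant) → -ebe → *vawpagebe*.

tuvoufu, vawpagebe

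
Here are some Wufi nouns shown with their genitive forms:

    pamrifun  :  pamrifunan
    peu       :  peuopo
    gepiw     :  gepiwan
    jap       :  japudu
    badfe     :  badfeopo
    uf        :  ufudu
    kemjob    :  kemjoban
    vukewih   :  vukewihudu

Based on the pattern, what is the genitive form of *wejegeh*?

wejegehudu

The alternation tracks the final sound of the stem — -udu when the stem ends in a voiceless consonant (*jap*, *uf*, *vukewih*); -an when the stem ends in a voiced consonant (*pamrifun*, *gepiw*, *kemjob*); -opo when the stem ends in a vowel (*peu*, *badfe*).
*wejegeh* — final sound /h/ (a voiceless consonant) → -udu → *wejegehudu*.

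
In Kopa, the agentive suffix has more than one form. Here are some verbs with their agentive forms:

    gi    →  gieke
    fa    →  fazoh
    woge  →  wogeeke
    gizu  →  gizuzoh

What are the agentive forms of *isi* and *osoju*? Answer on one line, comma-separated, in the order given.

isieke, osojuzoh

Looking at the last vowel of each stem: -eke when the last vowel of the stem is a front vowel (*gi*, *woge*); -zoh when the last vowel of the stem is a back vowel (*fa*, *gizu*).
*isi*: last vowel = /i/, a front vowel → -eke → *isieke*.
The last vowel of *osoju* is /u/, which is a back vowel, so the suffix is -zoh, giving *osojuzoh*.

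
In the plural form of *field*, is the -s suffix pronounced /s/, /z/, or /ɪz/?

The stem *field* ends in a voiced non-sibilant sound.
The plural suffix surfaces as /ɪz/ after sibilants, /s/ after other voiceless consonants, and /z/ after other voiced sounds.
So the plural -s on *field* is pronounced /z/.

/z/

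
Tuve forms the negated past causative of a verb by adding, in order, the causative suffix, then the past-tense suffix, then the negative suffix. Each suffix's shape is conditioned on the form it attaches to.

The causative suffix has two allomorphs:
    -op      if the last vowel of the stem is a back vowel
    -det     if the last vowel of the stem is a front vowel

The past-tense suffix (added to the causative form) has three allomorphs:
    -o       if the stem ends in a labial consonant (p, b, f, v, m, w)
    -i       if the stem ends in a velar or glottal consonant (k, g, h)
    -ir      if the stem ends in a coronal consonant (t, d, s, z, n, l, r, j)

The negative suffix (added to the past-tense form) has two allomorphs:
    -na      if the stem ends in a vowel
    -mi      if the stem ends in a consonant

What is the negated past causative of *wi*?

widetirmi

*wi*: last vowel = /i/, a front vowel → -det → *widet*.
The causative form *widet* — final consonant /t/ (coronal) → -ir → *widetir*.
The final sound of the past-tense form *widetir* is /r/, which is a consonant, so the negative suffix is -mi, giving *widetirmi*.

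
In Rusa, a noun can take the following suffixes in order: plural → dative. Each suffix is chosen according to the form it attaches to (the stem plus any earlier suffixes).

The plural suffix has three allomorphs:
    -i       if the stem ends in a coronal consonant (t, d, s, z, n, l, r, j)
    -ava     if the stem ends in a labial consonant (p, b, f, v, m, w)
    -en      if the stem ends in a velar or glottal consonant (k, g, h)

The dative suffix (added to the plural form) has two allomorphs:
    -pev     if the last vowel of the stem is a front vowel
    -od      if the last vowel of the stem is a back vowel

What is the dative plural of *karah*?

karahenpev

*karah* — final consonant /h/ (velar/glottal) → -en → *karahen*.
The last vowel of the plural form *karahen* is /e/, which is a front vowel, so the dative suffix is -pev, giving *karahenpev*.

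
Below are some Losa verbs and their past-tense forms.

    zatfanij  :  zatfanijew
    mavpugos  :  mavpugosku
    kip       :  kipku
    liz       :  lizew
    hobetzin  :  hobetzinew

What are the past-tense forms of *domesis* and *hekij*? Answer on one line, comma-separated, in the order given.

Looking at the final consonant of each stem: -ku when the stem ends in a voiceless consonant (*mavpugos*, *kip*); -ew when the stem ends in a voiced consonant (*zatfanij*, *liz*, *hobetzin*).
Since the final consonant of *domesis* is /s/ (voiceless), it takes -ku, giving *domesisku*.
The final consonant of *hekij* is /j/, which is voiced, so the suffix is -ew, giving *hekijew*.

domesisku, hekijew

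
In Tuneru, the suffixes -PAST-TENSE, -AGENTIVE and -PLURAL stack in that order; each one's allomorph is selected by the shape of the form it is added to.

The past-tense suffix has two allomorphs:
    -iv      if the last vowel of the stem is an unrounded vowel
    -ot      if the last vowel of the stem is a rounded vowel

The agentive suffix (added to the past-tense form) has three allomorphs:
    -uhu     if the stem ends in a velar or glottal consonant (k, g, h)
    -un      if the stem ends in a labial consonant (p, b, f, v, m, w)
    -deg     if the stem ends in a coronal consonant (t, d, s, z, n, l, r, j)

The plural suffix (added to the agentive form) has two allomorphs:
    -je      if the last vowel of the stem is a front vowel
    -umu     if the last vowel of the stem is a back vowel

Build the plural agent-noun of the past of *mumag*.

mumagivunumu

Since the last vowel of *mumag* is /a/ (an unrounded vowel), it takes -iv, giving *mumagiv*.
The past-tense form *mumagiv* — final consonant /v/ (labial) → -un → *mumagivun*.
The agentive form *mumagivun*: last vowel = /u/, a back vowel → -umu → *mumagivunumu*.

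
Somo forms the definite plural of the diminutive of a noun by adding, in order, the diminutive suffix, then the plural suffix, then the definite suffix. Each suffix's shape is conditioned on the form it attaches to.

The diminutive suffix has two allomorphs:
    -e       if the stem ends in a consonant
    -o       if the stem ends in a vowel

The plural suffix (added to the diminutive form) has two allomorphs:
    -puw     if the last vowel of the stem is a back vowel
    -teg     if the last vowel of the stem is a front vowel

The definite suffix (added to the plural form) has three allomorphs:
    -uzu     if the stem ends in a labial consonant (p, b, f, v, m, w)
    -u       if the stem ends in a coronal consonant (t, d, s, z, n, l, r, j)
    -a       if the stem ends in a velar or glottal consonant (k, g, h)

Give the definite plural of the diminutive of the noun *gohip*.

gohipetega

*gohip*: final sound = /p/, a consonant → -e → *gohipe*.
Since the last vowel of the diminutive form *gohipe* is /e/ (a front vowel), it takes -teg, giving *gohipeteg*.
The final consonant of the plural form *gohipeteg* is /g/, which is velar/glottal, so the definite suffix is -a, giving *gohipetega*.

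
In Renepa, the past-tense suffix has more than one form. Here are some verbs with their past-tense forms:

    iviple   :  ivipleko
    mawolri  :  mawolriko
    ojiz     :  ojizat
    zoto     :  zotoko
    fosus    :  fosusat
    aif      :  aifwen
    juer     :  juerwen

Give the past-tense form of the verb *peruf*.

The pattern is sibilance of the final sound: -at when the stem ends in a sibilant (*ojiz*, *fosus*); -wen when the stem ends in a non-sibilant consonant (*aif*, *juer*); -ko when the stem ends in a vowel (*iviple*, *mawolri*, *zoto*).
*peruf*: final sound = /f/, a non-sibilant consonant → -wen → *perufwen*.

perufwen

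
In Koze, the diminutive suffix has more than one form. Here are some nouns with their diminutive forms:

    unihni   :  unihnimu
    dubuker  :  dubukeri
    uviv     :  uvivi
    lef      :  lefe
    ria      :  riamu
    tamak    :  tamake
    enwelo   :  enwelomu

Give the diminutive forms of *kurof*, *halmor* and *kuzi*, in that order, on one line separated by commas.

kurofe, halmori, kuzimu

The alternation tracks the final sound of the stem — -e when the stem ends in a voiceless consonant (*lef*, *tamak*); -i when the stem ends in a voiced consonant (*dubuker*, *uviv*); -mu when the stem ends in a vowel (*unihni*, *ria*, *enwelo*).
*kurof*: final sound = /f/, a voiceless consonant → -e → *kurofe*.
*halmor*: final sound = /r/, a voiced consonant → -i → *halmori*.
Since the final sound of *kuzi* is /i/ (a vowel), it takes -mu, giving *kuzimu*.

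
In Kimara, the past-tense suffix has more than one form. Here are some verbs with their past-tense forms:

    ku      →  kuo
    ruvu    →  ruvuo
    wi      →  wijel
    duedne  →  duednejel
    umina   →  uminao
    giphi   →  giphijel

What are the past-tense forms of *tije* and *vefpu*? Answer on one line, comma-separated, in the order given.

The pattern is front/back vowel harmony: -jel when the last vowel of the stem is a front vowel (*wi*, *duedne*, *giphi*); -o when the last vowel of the stem is a back vowel (*ku*, *ruvu*, *umina*).
Since the last vowel of *tije* is /e/ (a front vowel), it takes -jel, giving *tijejel*.
Since the last vowel of *vefpu* is /u/ (a back vowel), it takes -o, giving *vefpuo*.

tijejel, vefpuo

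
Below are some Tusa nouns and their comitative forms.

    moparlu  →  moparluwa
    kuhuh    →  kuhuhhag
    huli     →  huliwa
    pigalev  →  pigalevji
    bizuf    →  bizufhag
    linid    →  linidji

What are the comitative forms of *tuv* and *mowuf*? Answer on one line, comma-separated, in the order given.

tuvji, mowufhag

Looking at the final sound of each stem: -hag when the stem ends in a voiceless consonant (*kuhuh*, *bizuf*); -ji when the stem ends in a voiced consonant (*pigalev*, *linid*); -wa when the stem ends in a vowel (*moparlu*, *huli*).
Since the final sound of *tuv* is /v/ (a voiced consonant), it takes -ji, giving *tuvji*.
Since the final sound of *mowuf* is /f/ (a voiceless consonant), it takes -hag, giving *mowufhag*.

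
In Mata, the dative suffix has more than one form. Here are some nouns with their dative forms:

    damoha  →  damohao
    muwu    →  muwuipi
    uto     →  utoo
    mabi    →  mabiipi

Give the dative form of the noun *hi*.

Looking at the last vowel of each stem: -ipi when the last vowel of the stem is a high vowel (*muwu*, *mabi*); -o when the last vowel of the stem is a non-high vowel (*damoha*, *uto*).
Since the last vowel of *hi* is /i/ (a high vowel), it takes -ipi, giving *hiipi*.

hiipi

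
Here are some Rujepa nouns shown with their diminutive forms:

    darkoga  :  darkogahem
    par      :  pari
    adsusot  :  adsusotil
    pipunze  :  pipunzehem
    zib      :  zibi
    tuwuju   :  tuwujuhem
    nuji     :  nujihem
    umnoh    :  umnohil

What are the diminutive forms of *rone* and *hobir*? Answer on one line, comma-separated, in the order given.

ronehem, hobiri

The alternation tracks the final sound of the stem — -il when the stem ends in a voiceless consonant (*adsusot*, *umnoh*); -i when the stem ends in a voiced consonant (*par*, *zib*); -hem when the stem ends in a vowel (*darkoga*, *pipunze*, *tuwuju*, *nuji*).
*rone*: final sound = /e/, a vowel → -hem → *ronehem*.
The final sound of *hobir* is /r/, which is a voiced consonant, so the suffix is -i, giving *hobiri*.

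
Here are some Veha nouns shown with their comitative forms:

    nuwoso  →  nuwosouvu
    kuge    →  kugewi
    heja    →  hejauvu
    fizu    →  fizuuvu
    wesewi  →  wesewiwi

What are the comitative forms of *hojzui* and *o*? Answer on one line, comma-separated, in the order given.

hojzuiwi, ouvu

The alternation tracks the last vowel of the stem — -wi when the last vowel of the stem is a front vowel (*kuge*, *wesewi*); -uvu when the last vowel of the stem is a back vowel (*nuwoso*, *heja*, *fizu*).
*hojzui*: last vowel = /i/, a front vowel → -wi → *hojzuiwi*.
*o*: last vowel = /o/, a back vowel → -uvu → *ouvu*.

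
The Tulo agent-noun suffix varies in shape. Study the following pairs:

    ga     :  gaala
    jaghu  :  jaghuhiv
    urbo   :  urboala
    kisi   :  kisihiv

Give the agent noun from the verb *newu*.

newuhiv

The alternation tracks the last vowel of the stem — -hiv when the last vowel of the stem is a high vowel (*jaghu*, *kisi*); -ala when the last vowel of the stem is a non-high vowel (*ga*, *urbo*).
*newu*: last vowel = /u/, a high vowel → -hiv → *newuhiv*.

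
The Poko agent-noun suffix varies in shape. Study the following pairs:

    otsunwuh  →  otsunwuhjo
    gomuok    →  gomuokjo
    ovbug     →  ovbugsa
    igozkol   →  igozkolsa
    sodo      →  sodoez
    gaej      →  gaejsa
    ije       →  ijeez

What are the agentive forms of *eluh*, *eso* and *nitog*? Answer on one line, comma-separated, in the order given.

The pattern is voicing of the final sound: -jo when the stem ends in a voiceless consonant (*otsunwuh*, *gomuok*); -sa when the stem ends in a voiced consonant (*ovbug*, *igozkol*, *gaej*); -ez when the stem ends in a vowel (*sodo*, *ije*).
The final sound of *eluh* is /h/, which is a voiceless consonant, so the suffix is -jo, giving *eluhjo*.
The final sound of *eso* is /o/, which is a vowel, so the suffix is -ez, giving *esoez*.
Since the final sound of *nitog* is /g/ (a voiced consonant), it takes -sa, giving *nitogsa*.

eluhjo, esoez, nitogsa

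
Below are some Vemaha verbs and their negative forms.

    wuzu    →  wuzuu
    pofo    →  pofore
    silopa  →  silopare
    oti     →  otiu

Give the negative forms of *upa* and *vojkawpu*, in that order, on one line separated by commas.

The suffix is conditioned by the last vowel: -u when the last vowel of the stem is a high vowel (*wuzu*, *oti*); -re when the last vowel of the stem is a non-high vowel (*pofo*, *silopa*).
*upa*: last vowel = /a/, a non-high vowel → -re → *upare*.
*vojkawpu*: last vowel = /u/, a high vowel → -u → *vojkawpuu*.

upare, vojkawpuu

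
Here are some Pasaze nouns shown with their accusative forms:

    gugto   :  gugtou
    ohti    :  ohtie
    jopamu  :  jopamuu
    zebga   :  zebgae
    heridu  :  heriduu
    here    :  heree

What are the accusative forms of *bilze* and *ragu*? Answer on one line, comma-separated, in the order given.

bilzee, raguu

The suffix is conditioned by the last vowel: -u when the last vowel of the stem is a rounded vowel (*gugto*, *jopamu*, *heridu*); -e when the last vowel of the stem is an unrounded vowel (*ohti*, *zebga*, *here*).
The last vowel of *bilze* is /e/, which is an unrounded vowel, so the suffix is -e, giving *bilzee*.
*ragu* — last vowel /u/ (a rounded vowel) → -u → *raguu*.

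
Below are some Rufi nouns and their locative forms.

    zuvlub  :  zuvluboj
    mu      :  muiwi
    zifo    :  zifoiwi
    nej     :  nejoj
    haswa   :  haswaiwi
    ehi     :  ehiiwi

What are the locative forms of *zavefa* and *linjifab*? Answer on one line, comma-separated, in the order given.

zavefaiwi, linjifaboj

The suffix is conditioned by the final sound: -oj when the stem ends in a consonant (*zuvlub*, *nej*); -iwi when the stem ends in a vowel (*mu*, *zifo*, *haswa*, *ehi*).
Since the final sound of *zavefa* is /a/ (a vowel), it takes -iwi, giving *zavefaiwi*.
The final sound of *linjifab* is /b/, which is a consonant, so the suffix is -oj, giving *linjifaboj*.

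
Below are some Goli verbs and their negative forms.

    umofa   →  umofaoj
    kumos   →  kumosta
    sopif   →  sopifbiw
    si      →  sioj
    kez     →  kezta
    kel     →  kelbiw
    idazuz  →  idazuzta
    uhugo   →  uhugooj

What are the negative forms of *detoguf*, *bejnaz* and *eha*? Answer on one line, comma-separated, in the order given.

detogufbiw, bejnazta, ehaoj

Looking at the final sound of each stem: -ta when the stem ends in a sibilant (*kumos*, *kez*, *idazuz*); -biw when the stem ends in a non-sibilant consonant (*sopif*, *kel*); -oj when the stem ends in a vowel (*umofa*, *si*, *uhugo*).
Since the final sound of *detoguf* is /f/ (a non-sibilant consonant), it takes -biw, giving *detogufbiw*.
Since the final sound of *bejnaz* is /z/ (a sibilant), it takes -ta, giving *bejnazta*.
*eha*: final sound = /a/, a vowel → -oj → *ehaoj*.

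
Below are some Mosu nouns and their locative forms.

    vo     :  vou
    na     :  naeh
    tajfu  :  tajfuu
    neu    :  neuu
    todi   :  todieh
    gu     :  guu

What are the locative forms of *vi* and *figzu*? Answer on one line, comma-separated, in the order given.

The suffix is conditioned by the last vowel: -u when the last vowel of the stem is a rounded vowel (*vo*, *tajfu*, *neu*, *gu*); -eh when the last vowel of the stem is an unrounded vowel (*na*, *todi*).
The last vowel of *vi* is /i/, which is an unrounded vowel, so the suffix is -eh, giving *vieh*.
The last vowel of *figzu* is /u/, which is a rounded vowel, so the suffix is -u, giving *figzuu*.

vieh, figzuu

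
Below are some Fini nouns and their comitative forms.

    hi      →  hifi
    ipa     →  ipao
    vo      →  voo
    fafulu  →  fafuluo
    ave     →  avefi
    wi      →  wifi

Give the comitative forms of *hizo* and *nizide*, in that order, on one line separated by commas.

Looking at the last vowel of each stem: -fi when the last vowel of the stem is a front vowel (*hi*, *ave*, *wi*); -o when the last vowel of the stem is a back vowel (*ipa*, *vo*, *fafulu*).
*hizo* — last vowel /o/ (a back vowel) → -o → *hizoo*.
The last vowel of *nizide* is /e/, which is a front vowel, so the suffix is -fi, giving *nizidefi*.

hizoo, nizidefi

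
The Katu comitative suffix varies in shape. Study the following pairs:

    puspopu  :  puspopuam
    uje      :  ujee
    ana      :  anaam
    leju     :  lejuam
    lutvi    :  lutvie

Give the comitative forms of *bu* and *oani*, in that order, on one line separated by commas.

Looking at the last vowel of each stem: -e when the last vowel of the stem is a front vowel (*uje*, *lutvi*); -am when the last vowel of the stem is a back vowel (*puspopu*, *ana*, *leju*).
Since the last vowel of *bu* is /u/ (a back vowel), it takes -am, giving *buam*.
*oani* — last vowel /i/ (a front vowel) → -e → *oanie*.

buam, oanie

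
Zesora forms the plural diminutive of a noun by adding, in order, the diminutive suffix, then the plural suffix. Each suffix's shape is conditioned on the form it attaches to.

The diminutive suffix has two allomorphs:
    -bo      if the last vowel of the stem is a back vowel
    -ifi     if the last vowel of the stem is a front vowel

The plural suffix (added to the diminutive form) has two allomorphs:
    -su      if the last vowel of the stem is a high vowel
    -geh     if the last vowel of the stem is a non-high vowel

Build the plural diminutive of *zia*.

ziabogeh

*zia*: last vowel = /a/, a back vowel → -bo → *ziabo*.
The last vowel of the diminutive form *ziabo* is /o/, which is a non-high vowel, so the plural suffix is -geh, giving *ziabogeh*.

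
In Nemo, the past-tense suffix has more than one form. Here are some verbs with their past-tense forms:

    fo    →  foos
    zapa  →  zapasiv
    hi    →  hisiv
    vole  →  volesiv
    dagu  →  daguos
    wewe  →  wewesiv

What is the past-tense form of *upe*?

The alternation tracks the last vowel of the stem — -os when the last vowel of the stem is a rounded vowel (*fo*, *dagu*); -siv when the last vowel of the stem is an unrounded vowel (*zapa*, *hi*, *vole*, *wewe*).
Since the last vowel of *upe* is /e/ (an unrounded vowel), it takes -siv, giving *upesiv*.

upesiv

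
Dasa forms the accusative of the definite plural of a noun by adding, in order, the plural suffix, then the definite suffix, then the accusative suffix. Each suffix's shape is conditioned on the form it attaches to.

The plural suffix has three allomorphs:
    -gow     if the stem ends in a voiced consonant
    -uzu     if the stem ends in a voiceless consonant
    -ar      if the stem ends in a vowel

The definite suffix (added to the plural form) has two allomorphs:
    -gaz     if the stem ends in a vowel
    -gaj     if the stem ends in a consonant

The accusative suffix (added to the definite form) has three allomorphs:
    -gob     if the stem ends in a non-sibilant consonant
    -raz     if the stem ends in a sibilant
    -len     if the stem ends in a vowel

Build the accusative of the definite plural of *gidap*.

gidapuzugazraz

*gidap* — final sound /p/ (a voiceless consonant) → -uzu → *gidapuzu*.
Since the final sound of the plural form *gidapuzu* is /u/ (a vowel), it takes -gaz, giving *gidapuzugaz*.
Since the final sound of the definite form *gidapuzugaz* is /z/ (a sibilant), it takes -raz, giving *gidapuzugazraz*.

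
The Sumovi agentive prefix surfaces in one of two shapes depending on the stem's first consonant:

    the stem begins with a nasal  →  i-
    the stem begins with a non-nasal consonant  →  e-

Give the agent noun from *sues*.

The first consonant of *sues* is /s/, which is non-nasal, so the prefix is e-, giving *esues*.

esues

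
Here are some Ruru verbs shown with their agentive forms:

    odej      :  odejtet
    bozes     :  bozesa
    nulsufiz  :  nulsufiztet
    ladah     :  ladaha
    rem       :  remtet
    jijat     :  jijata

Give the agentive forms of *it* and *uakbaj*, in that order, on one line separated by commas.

ita, uakbajtet

The alternation tracks the final consonant of the stem — -a when the stem ends in a voiceless consonant (*bozes*, *ladah*, *jijat*); -tet when the stem ends in a voiced consonant (*odej*, *nulsufiz*, *rem*).
The final consonant of *it* is /t/, which is voiceless, so the suffix is -a, giving *ita*.
The final consonant of *uakbaj* is /j/, which is voiced, so the suffix is -tet, giving *uakbajtet*.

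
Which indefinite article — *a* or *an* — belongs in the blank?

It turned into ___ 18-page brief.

The indefinite article is chosen by the initial *sound* of the following word, not its spelling.
The number *18* is spoken "eighteen", beginning with /ˌeɪˈtiːn/ — a vowel sound.
So the article is *an*: It turned into an 18-page brief.

an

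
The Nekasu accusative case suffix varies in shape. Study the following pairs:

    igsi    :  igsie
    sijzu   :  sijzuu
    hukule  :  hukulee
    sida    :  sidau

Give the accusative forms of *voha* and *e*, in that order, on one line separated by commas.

vohau, ee

The alternation tracks the last vowel of the stem — -e when the last vowel of the stem is a front vowel (*igsi*, *hukule*); -u when the last vowel of the stem is a back vowel (*sijzu*, *sida*).
The last vowel of *voha* is /a/, which is a back vowel, so the suffix is -u, giving *vohau*.
The last vowel of *e* is /e/, which is a front vowel, so the suffix is -e, giving *ee*.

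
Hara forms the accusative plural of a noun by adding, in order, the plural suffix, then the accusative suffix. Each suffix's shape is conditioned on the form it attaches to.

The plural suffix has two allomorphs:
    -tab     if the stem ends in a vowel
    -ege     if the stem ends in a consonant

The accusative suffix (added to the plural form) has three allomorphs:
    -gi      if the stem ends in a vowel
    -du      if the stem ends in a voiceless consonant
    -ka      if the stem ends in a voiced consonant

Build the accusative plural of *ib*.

*ib*: final sound = /b/, a consonant → -ege → *ibege*.
The plural form *ibege* — final sound /e/ (a vowel) → -gi → *ibegegi*.

ibegegi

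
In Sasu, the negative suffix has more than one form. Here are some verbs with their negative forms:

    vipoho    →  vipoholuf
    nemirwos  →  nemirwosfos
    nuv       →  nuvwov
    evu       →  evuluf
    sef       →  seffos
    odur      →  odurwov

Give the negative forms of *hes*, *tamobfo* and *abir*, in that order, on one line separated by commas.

The alternation tracks the final sound of the stem — -fos when the stem ends in a voiceless consonant (*nemirwos*, *sef*); -wov when the stem ends in a voiced consonant (*nuv*, *odur*); -luf when the stem ends in a vowel (*vipoho*, *evu*).
Since the final sound of *hes* is /s/ (a voiceless consonant), it takes -fos, giving *hesfos*.
*tamobfo*: final sound = /o/, a vowel → -luf → *tamobfoluf*.
Since the final sound of *abir* is /r/ (a voiced consonant), it takes -wov, giving *abirwov*.

hesfos, tamobfoluf, abirwov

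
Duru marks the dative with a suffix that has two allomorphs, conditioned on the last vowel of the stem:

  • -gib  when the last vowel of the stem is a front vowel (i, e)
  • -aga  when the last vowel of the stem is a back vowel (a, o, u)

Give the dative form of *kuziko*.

kuzikoaga

The last vowel of *kuziko* is /o/, which is a back vowel, so the suffix is -aga, giving *kuzikoaga*.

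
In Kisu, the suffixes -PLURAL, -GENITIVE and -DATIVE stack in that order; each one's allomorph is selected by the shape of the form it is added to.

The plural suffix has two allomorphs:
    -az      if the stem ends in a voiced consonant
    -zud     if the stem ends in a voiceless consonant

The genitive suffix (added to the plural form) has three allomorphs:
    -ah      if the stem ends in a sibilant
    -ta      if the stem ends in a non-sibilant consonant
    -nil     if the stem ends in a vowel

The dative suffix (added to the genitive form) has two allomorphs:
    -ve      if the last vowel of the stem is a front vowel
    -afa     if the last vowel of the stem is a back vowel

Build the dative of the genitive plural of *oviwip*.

*oviwip* — final consonant /p/ (voiceless) → -zud → *oviwipzud*.
The plural form *oviwipzud*: final sound = /d/, a non-sibilant consonant → -ta → *oviwipzudta*.
The genitive form *oviwipzudta* — last vowel /a/ (a back vowel) → -afa → *oviwipzudtaafa*.

oviwipzudtaafa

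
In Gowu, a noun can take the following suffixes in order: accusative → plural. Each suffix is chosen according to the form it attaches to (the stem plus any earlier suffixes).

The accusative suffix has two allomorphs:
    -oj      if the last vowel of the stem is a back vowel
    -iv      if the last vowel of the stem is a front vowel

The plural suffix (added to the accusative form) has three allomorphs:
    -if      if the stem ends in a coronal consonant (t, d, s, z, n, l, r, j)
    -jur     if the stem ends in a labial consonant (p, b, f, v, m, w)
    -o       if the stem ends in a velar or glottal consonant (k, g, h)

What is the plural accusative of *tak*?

takojif

The last vowel of *tak* is /a/, which is a back vowel, so the accusative suffix is -oj, giving *takoj*.
The accusative form *takoj* — final consonant /j/ (coronal) → -if → *takojif*.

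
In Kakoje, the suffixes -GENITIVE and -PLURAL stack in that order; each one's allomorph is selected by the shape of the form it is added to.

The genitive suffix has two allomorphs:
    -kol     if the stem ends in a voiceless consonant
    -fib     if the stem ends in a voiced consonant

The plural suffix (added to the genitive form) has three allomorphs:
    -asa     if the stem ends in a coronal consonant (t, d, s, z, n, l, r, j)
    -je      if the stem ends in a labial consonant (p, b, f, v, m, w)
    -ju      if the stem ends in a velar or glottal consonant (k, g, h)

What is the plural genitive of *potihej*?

The final consonant of *potihej* is /j/, which is voiced, so the genitive suffix is -fib, giving *potihejfib*.
The genitive form *potihejfib*: final consonant = /b/, labial → -je → *potihejfibje*.

potihejfibje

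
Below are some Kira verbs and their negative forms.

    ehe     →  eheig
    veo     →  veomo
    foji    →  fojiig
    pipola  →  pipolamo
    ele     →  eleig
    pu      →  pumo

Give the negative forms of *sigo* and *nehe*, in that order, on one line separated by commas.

Looking at the last vowel of each stem: -ig when the last vowel of the stem is a front vowel (*ehe*, *foji*, *ele*); -mo when the last vowel of the stem is a back vowel (*veo*, *pipola*, *pu*).
The last vowel of *sigo* is /o/, which is a back vowel, so the suffix is -mo, giving *sigomo*.
The last vowel of *nehe* is /e/, which is a front vowel, so the suffix is -ig, giving *neheig*.

sigomo, neheig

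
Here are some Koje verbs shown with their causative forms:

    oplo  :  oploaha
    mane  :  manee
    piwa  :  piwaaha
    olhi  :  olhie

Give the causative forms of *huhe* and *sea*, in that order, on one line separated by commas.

The suffix is conditioned by the last vowel: -e when the last vowel of the stem is a front vowel (*mane*, *olhi*); -aha when the last vowel of the stem is a back vowel (*oplo*, *piwa*).
*huhe* — last vowel /e/ (a front vowel) → -e → *huhee*.
The last vowel of *sea* is /a/, which is a back vowel, so the suffix is -aha, giving *seaaha*.

huhee, seaaha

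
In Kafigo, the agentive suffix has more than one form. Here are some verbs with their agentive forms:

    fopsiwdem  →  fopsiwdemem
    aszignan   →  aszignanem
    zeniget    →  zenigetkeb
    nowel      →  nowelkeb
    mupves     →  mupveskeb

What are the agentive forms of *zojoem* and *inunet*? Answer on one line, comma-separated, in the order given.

Looking at the final consonant of each stem: -em when the stem ends in a nasal (*fopsiwdem*, *aszignan*); -keb when the stem ends in a non-nasal consonant (*zeniget*, *nowel*, *mupves*).
The final consonant of *zojoem* is /m/, which is a nasal, so the suffix is -em, giving *zojoemem*.
*inunet* — final consonant /t/ (non-nasal) → -keb → *inunetkeb*.

zojoemem, inunetkeb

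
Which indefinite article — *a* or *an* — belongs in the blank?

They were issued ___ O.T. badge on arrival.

an

The indefinite article is chosen by the initial *sound* of the following word, not its spelling.
The initialism *O.T.* is read letter by letter; the first letter, O, is pronounced /oʊ/, which begins with a vowel sound.
So the article is *an*: They were issued an O.T. badge on arrival.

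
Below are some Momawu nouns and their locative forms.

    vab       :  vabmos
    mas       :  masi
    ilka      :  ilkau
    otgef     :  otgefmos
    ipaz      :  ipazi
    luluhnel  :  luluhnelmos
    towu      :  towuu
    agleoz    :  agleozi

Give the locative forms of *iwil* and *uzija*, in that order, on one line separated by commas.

iwilmos, uzijau

The pattern is sibilance of the final sound: -i when the stem ends in a sibilant (*mas*, *ipaz*, *agleoz*); -mos when the stem ends in a non-sibilant consonant (*vab*, *otgef*, *luluhnel*); -u when the stem ends in a vowel (*ilka*, *towu*).
*iwil* — final sound /l/ (a non-sibilant consonant) → -mos → *iwilmos*.
The final sound of *uzija* is /a/, which is a vowel, so the suffix is -u, giving *uzijau*.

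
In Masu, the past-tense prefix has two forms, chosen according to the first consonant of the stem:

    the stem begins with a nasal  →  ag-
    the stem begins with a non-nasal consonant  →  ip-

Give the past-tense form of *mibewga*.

agmibewga

*mibewga* — first consonant /m/ (a nasal) → ag- → *agmibewga*.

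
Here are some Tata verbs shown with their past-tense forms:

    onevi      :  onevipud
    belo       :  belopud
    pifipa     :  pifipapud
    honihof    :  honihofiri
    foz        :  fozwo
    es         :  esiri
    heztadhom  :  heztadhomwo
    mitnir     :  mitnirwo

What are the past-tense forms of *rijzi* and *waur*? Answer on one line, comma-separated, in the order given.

The pattern is voicing of the final sound: -iri when the stem ends in a voiceless consonant (*honihof*, *es*); -wo when the stem ends in a voiced consonant (*foz*, *heztadhom*, *mitnir*); -pud when the stem ends in a vowel (*onevi*, *belo*, *pifipa*).
The final sound of *rijzi* is /i/, which is a vowel, so the suffix is -pud, giving *rijzipud*.
*waur*: final sound = /r/, a voiced consonant → -wo → *waurwo*.

rijzipud, waurwo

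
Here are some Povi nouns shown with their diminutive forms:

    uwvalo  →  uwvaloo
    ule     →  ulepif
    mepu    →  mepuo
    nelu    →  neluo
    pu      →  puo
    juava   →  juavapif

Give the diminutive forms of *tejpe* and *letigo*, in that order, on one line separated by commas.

tejpepif, letigoo

The pattern is rounding harmony: -o when the last vowel of the stem is a rounded vowel (*uwvalo*, *mepu*, *nelu*, *pu*); -pif when the last vowel of the stem is an unrounded vowel (*ule*, *juava*).
The last vowel of *tejpe* is /e/, which is an unrounded vowel, so the suffix is -pif, giving *tejpepif*.
*letigo* — last vowel /o/ (a rounded vowel) → -o → *letigoo*.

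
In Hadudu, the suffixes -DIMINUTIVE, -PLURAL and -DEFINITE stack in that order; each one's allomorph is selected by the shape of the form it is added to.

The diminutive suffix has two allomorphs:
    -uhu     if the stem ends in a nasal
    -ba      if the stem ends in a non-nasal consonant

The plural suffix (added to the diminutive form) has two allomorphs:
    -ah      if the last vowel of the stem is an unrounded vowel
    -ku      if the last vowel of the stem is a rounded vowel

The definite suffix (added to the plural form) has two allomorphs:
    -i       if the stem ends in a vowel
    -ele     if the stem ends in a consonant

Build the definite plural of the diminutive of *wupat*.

Since the final consonant of *wupat* is /t/ (non-nasal), it takes -ba, giving *wupatba*.
The diminutive form *wupatba*: last vowel = /a/, an unrounded vowel → -ah → *wupatbaah*.
The plural form *wupatbaah* — final sound /h/ (a consonant) → -ele → *wupatbaahele*.

wupatbaahele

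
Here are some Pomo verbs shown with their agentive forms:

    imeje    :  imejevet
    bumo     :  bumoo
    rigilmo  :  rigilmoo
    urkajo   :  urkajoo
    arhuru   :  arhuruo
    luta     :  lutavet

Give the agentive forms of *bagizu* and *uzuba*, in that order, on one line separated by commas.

The pattern is rounding harmony: -o when the last vowel of the stem is a rounded vowel (*bumo*, *rigilmo*, *urkajo*, *arhuru*); -vet when the last vowel of the stem is an unrounded vowel (*imeje*, *luta*).
Since the last vowel of *bagizu* is /u/ (a rounded vowel), it takes -o, giving *bagizuo*.
Since the last vowel of *uzuba* is /a/ (an unrounded vowel), it takes -vet, giving *uzubavet*.

bagizuo, uzubavet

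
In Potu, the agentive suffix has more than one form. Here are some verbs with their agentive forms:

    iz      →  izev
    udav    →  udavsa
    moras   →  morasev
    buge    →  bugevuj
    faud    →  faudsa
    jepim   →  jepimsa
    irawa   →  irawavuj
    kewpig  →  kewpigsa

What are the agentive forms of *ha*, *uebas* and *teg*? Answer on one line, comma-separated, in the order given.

Looking at the final sound of each stem: -ev when the stem ends in a sibilant (*iz*, *moras*); -sa when the stem ends in a non-sibilant consonant (*udav*, *faud*, *jepim*, *kewpig*); -vuj when the stem ends in a vowel (*buge*, *irawa*).
The final sound of *ha* is /a/, which is a vowel, so the suffix is -vuj, giving *havuj*.
*uebas*: final sound = /s/, a sibilant → -ev → *uebasev*.
*teg*: final sound = /g/, a non-sibilant consonant → -sa → *tegsa*.

havuj, uebasev, tegsa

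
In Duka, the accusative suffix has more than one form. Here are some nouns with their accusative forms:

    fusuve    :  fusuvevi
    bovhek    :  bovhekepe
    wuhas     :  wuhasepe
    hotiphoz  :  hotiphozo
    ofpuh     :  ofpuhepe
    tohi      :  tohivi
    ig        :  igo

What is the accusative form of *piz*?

pizo

The alternation tracks the final sound of the stem — -epe when the stem ends in a voiceless consonant (*bovhek*, *wuhas*, *ofpuh*); -o when the stem ends in a voiced consonant (*hotiphoz*, *ig*); -vi when the stem ends in a vowel (*fusuve*, *tohi*).
*piz*: final sound = /z/, a voiced consonant → -o → *pizo*.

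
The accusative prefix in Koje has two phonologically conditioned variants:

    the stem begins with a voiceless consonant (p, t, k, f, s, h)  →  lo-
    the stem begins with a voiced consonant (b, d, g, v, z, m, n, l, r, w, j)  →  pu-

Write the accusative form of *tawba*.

lotawba

The first consonant of *tawba* is /t/, which is voiceless, so the prefix is lo-, giving *lotawba*.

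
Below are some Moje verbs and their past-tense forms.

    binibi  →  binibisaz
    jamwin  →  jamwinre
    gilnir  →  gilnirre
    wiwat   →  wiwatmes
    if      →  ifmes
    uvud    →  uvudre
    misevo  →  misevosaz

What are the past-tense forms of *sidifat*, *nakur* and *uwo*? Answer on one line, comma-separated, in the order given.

sidifatmes, nakurre, uwosaz

Looking at the final sound of each stem: -mes when the stem ends in a voiceless consonant (*wiwat*, *if*); -re when the stem ends in a voiced consonant (*jamwin*, *gilnir*, *uvud*); -saz when the stem ends in a vowel (*binibi*, *misevo*).
*sidifat* — final sound /t/ (a voiceless consonant) → -mes → *sidifatmes*.
Since the final sound of *nakur* is /r/ (a voiced consonant), it takes -re, giving *nakurre*.
Since the final sound of *uwo* is /o/ (a vowel), it takes -saz, giving *uwosaz*.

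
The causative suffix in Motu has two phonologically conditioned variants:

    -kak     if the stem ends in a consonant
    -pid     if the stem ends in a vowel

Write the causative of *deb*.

debkak

The final sound of *deb* is /b/, which is a consonant, so the suffix is -kak, giving *debkak*.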